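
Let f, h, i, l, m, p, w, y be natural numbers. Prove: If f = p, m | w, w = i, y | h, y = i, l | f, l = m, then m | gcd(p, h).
l = m and l | f, therefore m | f. f = p, so m | p. w = i and m | w, therefore m | i. Because y = i and y | h, i | h. Since m | i, m | h. m | p, so m | gcd(p, h).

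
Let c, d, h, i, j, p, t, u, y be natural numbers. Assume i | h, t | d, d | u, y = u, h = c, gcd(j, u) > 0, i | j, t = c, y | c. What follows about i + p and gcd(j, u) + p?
i + p ≤ gcd(j, u) + p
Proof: Since t | d and d | u, t | u. t = c, so c | u. y = u and y | c, therefore u | c. c | u, so c = u. Since h = c and i | h, i | c. c = u, so i | u. i | j, so i | gcd(j, u). From gcd(j, u) > 0, i ≤ gcd(j, u). Then i + p ≤ gcd(j, u) + p.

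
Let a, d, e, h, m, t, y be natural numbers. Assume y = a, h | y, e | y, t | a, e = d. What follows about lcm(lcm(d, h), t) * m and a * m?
lcm(lcm(d, h), t) * m | a * m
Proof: Since e = d and e | y, d | y. Since h | y, lcm(d, h) | y. Since y = a, lcm(d, h) | a. Since t | a, lcm(lcm(d, h), t) | a. Then lcm(lcm(d, h), t) * m | a * m.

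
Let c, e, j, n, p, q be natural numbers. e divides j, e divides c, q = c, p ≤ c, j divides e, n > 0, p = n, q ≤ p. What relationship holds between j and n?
j ≤ n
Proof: Since e divides j and j divides e, e = j. q = c and q ≤ p, so c ≤ p. Because p ≤ c, c = p. Because p = n, c = n. e divides c, so e divides n. e = j, so j divides n. n > 0, so j ≤ n.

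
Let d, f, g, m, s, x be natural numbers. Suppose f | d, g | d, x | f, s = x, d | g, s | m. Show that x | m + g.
Because s = x and s | m, x | m. d | g and g | d, so d = g. f | d, so f | g. x | f, so x | g. Because x | m, x | m + g.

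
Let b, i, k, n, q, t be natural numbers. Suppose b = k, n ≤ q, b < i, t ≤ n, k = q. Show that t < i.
t ≤ n and n ≤ q, therefore t ≤ q. b = k and k = q, so b = q. From b < i, q < i. Since t ≤ q, t < i.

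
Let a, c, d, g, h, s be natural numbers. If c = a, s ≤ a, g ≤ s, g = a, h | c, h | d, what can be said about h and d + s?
h | d + s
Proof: g = a and g ≤ s, hence a ≤ s. Since s ≤ a, a = s. c = a and h | c, so h | a. From a = s, h | s. Since h | d, h | d + s.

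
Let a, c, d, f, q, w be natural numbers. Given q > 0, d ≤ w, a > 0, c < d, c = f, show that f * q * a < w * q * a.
c = f and c < d, hence f < d. d ≤ w, so f < w. Since q > 0, by multiplying by a positive, f * q < w * q. Since a > 0, by multiplying by a positive, f * q * a < w * q * a.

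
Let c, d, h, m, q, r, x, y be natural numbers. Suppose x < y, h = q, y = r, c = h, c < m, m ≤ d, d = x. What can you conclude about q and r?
q < r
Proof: From c = h and h = q, c = q. d = x and m ≤ d, so m ≤ x. Since c < m, c < x. y = r and x < y, hence x < r. Since c < x, c < r. c = q, so q < r.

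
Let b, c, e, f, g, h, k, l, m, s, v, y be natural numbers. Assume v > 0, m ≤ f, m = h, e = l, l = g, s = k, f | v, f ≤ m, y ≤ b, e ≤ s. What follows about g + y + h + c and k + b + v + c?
g + y + h + c ≤ k + b + v + c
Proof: e = l and l = g, thus e = g. s = k and e ≤ s, thus e ≤ k. Since e = g, g ≤ k. y ≤ b, so g + y ≤ k + b. From f ≤ m and m ≤ f, f = m. Since f | v, m | v. v > 0, so m ≤ v. m = h, so h ≤ v. From g + y ≤ k + b, g + y + h ≤ k + b + v. Then g + y + h + c ≤ k + b + v + c.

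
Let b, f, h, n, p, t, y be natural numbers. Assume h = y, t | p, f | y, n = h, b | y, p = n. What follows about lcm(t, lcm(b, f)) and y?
lcm(t, lcm(b, f)) | y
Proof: p = n and n = h, therefore p = h. Because h = y, p = y. t | p, so t | y. From b | y and f | y, lcm(b, f) | y. t | y, so lcm(t, lcm(b, f)) | y.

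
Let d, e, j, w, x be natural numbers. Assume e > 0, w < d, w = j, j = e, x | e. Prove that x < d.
Because x | e and e > 0, x ≤ e. Because w = j and j = e, w = e. Because w < d, e < d. x ≤ e, so x < d.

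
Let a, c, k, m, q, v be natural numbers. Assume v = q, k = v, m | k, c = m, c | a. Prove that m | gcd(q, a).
k = v and v = q, therefore k = q. Since m | k, m | q. Since c = m and c | a, m | a. Since m | q, m | gcd(q, a).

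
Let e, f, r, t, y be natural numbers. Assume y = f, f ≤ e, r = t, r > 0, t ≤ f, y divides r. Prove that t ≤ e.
From y = f and y divides r, f divides r. Since r > 0, f ≤ r. r = t, so f ≤ t. Since t ≤ f, f = t. Since f ≤ e, t ≤ e.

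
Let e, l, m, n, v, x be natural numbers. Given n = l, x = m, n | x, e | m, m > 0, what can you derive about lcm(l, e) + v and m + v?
lcm(l, e) + v ≤ m + v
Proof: x = m and n | x, thus n | m. Since n = l, l | m. Since e | m, lcm(l, e) | m. m > 0, so lcm(l, e) ≤ m. Then lcm(l, e) + v ≤ m + v.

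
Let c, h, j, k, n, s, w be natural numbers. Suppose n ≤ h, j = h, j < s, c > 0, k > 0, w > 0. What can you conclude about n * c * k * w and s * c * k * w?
n * c * k * w < s * c * k * w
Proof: Because j = h and j < s, h < s. Since n ≤ h, n < s. c > 0, so n * c < s * c. Since k > 0, n * c * k < s * c * k. Since w > 0, n * c * k * w < s * c * k * w.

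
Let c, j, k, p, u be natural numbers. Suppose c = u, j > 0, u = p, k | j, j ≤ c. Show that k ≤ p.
Since c = u and u = p, c = p. k | j and j > 0, thus k ≤ j. j ≤ c, so k ≤ c. Since c = p, k ≤ p.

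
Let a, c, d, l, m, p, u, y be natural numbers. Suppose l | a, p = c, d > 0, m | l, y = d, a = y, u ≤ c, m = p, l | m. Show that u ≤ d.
l | m and m | l, hence l = m. From m = p, l = p. From l | a, p | a. a = y, so p | y. Since y = d, p | d. Since d > 0, p ≤ d. Because p = c, c ≤ d. From u ≤ c, u ≤ d.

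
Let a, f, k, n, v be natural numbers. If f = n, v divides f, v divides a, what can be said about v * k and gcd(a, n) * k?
v * k divides gcd(a, n) * k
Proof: f = n and v divides f, thus v divides n. v divides a, so v divides gcd(a, n). Then v * k divides gcd(a, n) * k.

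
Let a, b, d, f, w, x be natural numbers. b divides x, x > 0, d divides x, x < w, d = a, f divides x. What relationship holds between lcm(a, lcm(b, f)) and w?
lcm(a, lcm(b, f)) < w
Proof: d = a and d divides x, so a divides x. b divides x and f divides x, hence lcm(b, f) divides x. Since a divides x, lcm(a, lcm(b, f)) divides x. Since x > 0, lcm(a, lcm(b, f)) ≤ x. Since x < w, lcm(a, lcm(b, f)) < w.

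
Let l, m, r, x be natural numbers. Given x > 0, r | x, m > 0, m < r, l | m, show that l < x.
l | m and m > 0, hence l ≤ m. From r | x and x > 0, r ≤ x. m < r, so m < x. Since l ≤ m, l < x.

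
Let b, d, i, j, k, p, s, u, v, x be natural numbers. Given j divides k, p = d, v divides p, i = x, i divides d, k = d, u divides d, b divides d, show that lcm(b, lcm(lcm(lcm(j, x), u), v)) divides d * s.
From k = d and j divides k, j divides d. i = x and i divides d, so x divides d. Since j divides d, lcm(j, x) divides d. u divides d, so lcm(lcm(j, x), u) divides d. p = d and v divides p, thus v divides d. Since lcm(lcm(j, x), u) divides d, lcm(lcm(lcm(j, x), u), v) divides d. Since b divides d, lcm(b, lcm(lcm(lcm(j, x), u), v)) divides d. Then lcm(b, lcm(lcm(lcm(j, x), u), v)) divides d * s.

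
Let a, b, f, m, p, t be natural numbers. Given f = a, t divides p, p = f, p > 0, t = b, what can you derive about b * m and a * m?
b * m ≤ a * m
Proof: p = f and f = a, so p = a. t divides p and p > 0, therefore t ≤ p. Since t = b, b ≤ p. p = a, so b ≤ a. By multiplying by a non-negative, b * m ≤ a * m.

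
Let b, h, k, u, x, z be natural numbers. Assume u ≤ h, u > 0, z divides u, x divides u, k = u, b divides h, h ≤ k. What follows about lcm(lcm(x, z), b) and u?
lcm(lcm(x, z), b) ≤ u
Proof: x divides u and z divides u, hence lcm(x, z) divides u. k = u and h ≤ k, so h ≤ u. u ≤ h, so h = u. Since b divides h, b divides u. Because lcm(x, z) divides u, lcm(lcm(x, z), b) divides u. Since u > 0, lcm(lcm(x, z), b) ≤ u.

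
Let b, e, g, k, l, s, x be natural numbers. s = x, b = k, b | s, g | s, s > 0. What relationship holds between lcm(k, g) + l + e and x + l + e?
lcm(k, g) + l + e ≤ x + l + e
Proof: Because b = k and b | s, k | s. g | s, so lcm(k, g) | s. Since s > 0, lcm(k, g) ≤ s. Since s = x, lcm(k, g) ≤ x. Then lcm(k, g) + l ≤ x + l. Then lcm(k, g) + l + e ≤ x + l + e.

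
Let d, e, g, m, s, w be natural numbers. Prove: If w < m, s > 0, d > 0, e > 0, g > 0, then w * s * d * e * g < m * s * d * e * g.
From w < m and s > 0, w * s < m * s. Because d > 0, w * s * d < m * s * d. Since e > 0, w * s * d * e < m * s * d * e. From g > 0, w * s * d * e * g < m * s * d * e * g.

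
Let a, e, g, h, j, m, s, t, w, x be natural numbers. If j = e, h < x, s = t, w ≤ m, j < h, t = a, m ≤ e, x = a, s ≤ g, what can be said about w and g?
w < g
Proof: j = e and j < h, therefore e < h. m ≤ e, so m < h. Because x = a and h < x, h < a. Since m < h, m < a. w ≤ m, so w < a. s = t and t = a, so s = a. s ≤ g, so a ≤ g. w < a, so w < g.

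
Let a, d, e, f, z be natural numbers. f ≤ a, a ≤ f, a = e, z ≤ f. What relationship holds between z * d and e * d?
z * d ≤ e * d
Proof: f ≤ a and a ≤ f, therefore f = a. Since a = e, f = e. z ≤ f, so z ≤ e. Then z * d ≤ e * d.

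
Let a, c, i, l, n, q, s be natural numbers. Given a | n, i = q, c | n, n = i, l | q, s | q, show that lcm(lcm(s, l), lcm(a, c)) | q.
Since s | q and l | q, lcm(s, l) | q. n = i and i = q, thus n = q. a | n and c | n, hence lcm(a, c) | n. n = q, so lcm(a, c) | q. Since lcm(s, l) | q, lcm(lcm(s, l), lcm(a, c)) | q.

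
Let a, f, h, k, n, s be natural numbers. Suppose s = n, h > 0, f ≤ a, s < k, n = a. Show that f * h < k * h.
From s = n and n = a, s = a. s < k, so a < k. f ≤ a, so f < k. h > 0, so f * h < k * h.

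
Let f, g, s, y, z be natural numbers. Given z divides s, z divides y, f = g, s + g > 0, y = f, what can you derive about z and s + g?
z ≤ s + g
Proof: From y = f and z divides y, z divides f. Since f = g, z divides g. Since z divides s, z divides s + g. Since s + g > 0, z ≤ s + g.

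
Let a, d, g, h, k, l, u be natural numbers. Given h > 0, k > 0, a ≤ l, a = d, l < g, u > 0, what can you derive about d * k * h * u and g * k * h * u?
d * k * h * u < g * k * h * u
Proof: a ≤ l and l < g, thus a < g. a = d, so d < g. Since k > 0, d * k < g * k. Since h > 0, d * k * h < g * k * h. u > 0, so d * k * h * u < g * k * h * u.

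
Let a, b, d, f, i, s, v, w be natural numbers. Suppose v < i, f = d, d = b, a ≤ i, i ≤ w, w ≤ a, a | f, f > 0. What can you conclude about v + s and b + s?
v + s < b + s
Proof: f = d and d = b, therefore f = b. i ≤ w and w ≤ a, thus i ≤ a. Since a ≤ i, a = i. a | f and f > 0, thus a ≤ f. From a = i, i ≤ f. Because f = b, i ≤ b. Since v < i, v < b. Then v + s < b + s.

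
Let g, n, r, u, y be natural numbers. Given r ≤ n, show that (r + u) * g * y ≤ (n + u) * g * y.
r ≤ n, therefore r + u ≤ n + u. Then (r + u) * g ≤ (n + u) * g. Then (r + u) * g * y ≤ (n + u) * g * y.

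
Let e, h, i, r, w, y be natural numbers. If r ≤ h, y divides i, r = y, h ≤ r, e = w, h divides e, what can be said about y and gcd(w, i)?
y divides gcd(w, i)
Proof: From h ≤ r and r ≤ h, h = r. r = y, so h = y. h divides e, so y divides e. e = w, so y divides w. y divides i, so y divides gcd(w, i).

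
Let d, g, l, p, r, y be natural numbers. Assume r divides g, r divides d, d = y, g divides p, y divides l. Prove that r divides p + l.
r divides g and g divides p, so r divides p. Because d = y and r divides d, r divides y. Since y divides l, r divides l. From r divides p, r divides p + l.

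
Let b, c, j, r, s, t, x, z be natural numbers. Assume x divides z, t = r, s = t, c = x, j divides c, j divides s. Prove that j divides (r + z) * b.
Because s = t and t = r, s = r. Since j divides s, j divides r. Since c = x and j divides c, j divides x. Since x divides z, j divides z. j divides r, so j divides r + z. Then j divides (r + z) * b.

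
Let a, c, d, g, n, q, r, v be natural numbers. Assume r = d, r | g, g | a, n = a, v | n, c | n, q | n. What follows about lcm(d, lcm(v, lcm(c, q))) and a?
lcm(d, lcm(v, lcm(c, q))) | a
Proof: r | g and g | a, therefore r | a. r = d, so d | a. Because c | n and q | n, lcm(c, q) | n. Since v | n, lcm(v, lcm(c, q)) | n. Since n = a, lcm(v, lcm(c, q)) | a. Since d | a, lcm(d, lcm(v, lcm(c, q))) | a.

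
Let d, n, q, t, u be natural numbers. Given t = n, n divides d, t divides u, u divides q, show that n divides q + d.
t divides u and u divides q, so t divides q. Since t = n, n divides q. n divides d, so n divides q + d.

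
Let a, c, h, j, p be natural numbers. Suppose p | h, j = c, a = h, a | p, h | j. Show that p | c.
Since a = h and a | p, h | p. Since p | h, h = p. From j = c and h | j, h | c. h = p, so p | c.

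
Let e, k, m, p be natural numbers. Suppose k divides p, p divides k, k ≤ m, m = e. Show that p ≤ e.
Since k divides p and p divides k, k = p. Since m = e and k ≤ m, k ≤ e. Since k = p, p ≤ e.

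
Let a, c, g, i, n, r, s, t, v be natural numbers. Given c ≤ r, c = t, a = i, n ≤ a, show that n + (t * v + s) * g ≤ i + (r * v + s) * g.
a = i and n ≤ a, therefore n ≤ i. c = t and c ≤ r, thus t ≤ r. By multiplying by a non-negative, t * v ≤ r * v. Then t * v + s ≤ r * v + s. By multiplying by a non-negative, (t * v + s) * g ≤ (r * v + s) * g. n ≤ i, so n + (t * v + s) * g ≤ i + (r * v + s) * g.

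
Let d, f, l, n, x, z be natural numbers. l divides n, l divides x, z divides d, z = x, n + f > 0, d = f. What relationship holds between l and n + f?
l ≤ n + f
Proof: d = f and z divides d, therefore z divides f. z = x, so x divides f. Because l divides x, l divides f. l divides n, so l divides n + f. n + f > 0, so l ≤ n + f.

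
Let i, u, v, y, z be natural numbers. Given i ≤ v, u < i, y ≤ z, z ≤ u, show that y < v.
Because u < i and i ≤ v, u < v. Since z ≤ u, z < v. y ≤ z, so y < v.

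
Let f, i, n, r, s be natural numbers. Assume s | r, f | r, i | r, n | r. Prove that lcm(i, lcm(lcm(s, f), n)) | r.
Since s | r and f | r, lcm(s, f) | r. n | r, so lcm(lcm(s, f), n) | r. From i | r, lcm(i, lcm(lcm(s, f), n)) | r.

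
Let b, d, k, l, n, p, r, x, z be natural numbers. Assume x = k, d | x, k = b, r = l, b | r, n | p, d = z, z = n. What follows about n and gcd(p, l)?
n | gcd(p, l)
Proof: From d = z and z = n, d = n. x = k and k = b, thus x = b. Because d | x, d | b. r = l and b | r, so b | l. Since d | b, d | l. Since d = n, n | l. Since n | p, n | gcd(p, l).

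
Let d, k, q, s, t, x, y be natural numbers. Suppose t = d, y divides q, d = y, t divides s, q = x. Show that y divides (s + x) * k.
Because t = d and t divides s, d divides s. d = y, so y divides s. q = x and y divides q, therefore y divides x. Because y divides s, y divides s + x. Then y divides (s + x) * k.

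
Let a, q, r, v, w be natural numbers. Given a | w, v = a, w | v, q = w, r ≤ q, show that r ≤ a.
v = a and w | v, thus w | a. Since a | w, w = a. Since q = w, q = a. r ≤ q, so r ≤ a.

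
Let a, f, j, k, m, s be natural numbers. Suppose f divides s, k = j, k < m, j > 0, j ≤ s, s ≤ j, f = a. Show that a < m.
s ≤ j and j ≤ s, therefore s = j. From f = a and f divides s, a divides s. s = j, so a divides j. j > 0, so a ≤ j. k = j and k < m, hence j < m. a ≤ j, so a < m.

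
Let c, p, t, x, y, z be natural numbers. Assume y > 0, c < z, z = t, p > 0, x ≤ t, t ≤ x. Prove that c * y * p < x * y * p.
t ≤ x and x ≤ t, hence t = x. z = t, so z = x. c < z, so c < x. Since y > 0, c * y < x * y. p > 0, so c * y * p < x * y * p.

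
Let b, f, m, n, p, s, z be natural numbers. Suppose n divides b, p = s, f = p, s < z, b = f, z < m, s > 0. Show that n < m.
From b = f and f = p, b = p. Since n divides b, n divides p. p = s, so n divides s. Since s > 0, n ≤ s. Since s < z, n < z. Because z < m, n < m.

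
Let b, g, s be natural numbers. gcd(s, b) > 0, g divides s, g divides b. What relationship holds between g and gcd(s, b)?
g ≤ gcd(s, b)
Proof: Since g divides s and g divides b, g divides gcd(s, b). Because gcd(s, b) > 0, g ≤ gcd(s, b).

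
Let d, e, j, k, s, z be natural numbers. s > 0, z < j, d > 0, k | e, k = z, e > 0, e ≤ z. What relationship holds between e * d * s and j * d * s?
e * d * s < j * d * s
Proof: k = z and k | e, so z | e. Since e > 0, z ≤ e. e ≤ z, so z = e. Since z < j, e < j. Since d > 0, e * d < j * d. Since s > 0, e * d * s < j * d * s.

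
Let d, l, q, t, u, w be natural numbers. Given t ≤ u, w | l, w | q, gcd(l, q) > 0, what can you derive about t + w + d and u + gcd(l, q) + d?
t + w + d ≤ u + gcd(l, q) + d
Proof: w | l and w | q, therefore w | gcd(l, q). gcd(l, q) > 0, so w ≤ gcd(l, q). Since t ≤ u, t + w ≤ u + gcd(l, q). Then t + w + d ≤ u + gcd(l, q) + d.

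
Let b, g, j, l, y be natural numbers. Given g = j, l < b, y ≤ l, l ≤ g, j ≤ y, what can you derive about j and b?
j < b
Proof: g = j and l ≤ g, therefore l ≤ j. j ≤ y and y ≤ l, hence j ≤ l. Since l ≤ j, l = j. Because l < b, j < b.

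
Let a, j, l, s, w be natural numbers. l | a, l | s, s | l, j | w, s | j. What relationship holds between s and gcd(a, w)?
s | gcd(a, w)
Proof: Because l | s and s | l, l = s. l | a, so s | a. s | j and j | w, so s | w. s | a, so s | gcd(a, w).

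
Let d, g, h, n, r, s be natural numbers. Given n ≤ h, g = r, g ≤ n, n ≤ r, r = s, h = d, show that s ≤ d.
Since g = r and g ≤ n, r ≤ n. n ≤ r, so n = r. Since r = s, n = s. n ≤ h, so s ≤ h. Since h = d, s ≤ d.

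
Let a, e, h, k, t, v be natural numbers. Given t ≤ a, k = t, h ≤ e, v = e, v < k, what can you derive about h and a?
h < a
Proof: k = t and v < k, so v < t. Since v = e, e < t. t ≤ a, so e < a. Since h ≤ e, h < a.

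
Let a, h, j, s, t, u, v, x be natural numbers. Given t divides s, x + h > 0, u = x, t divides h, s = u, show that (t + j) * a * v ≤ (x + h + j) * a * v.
s = u and u = x, hence s = x. Because t divides s, t divides x. Since t divides h, t divides x + h. x + h > 0, so t ≤ x + h. Then t + j ≤ x + h + j. By multiplying by a non-negative, (t + j) * a ≤ (x + h + j) * a. By multiplying by a non-negative, (t + j) * a * v ≤ (x + h + j) * a * v.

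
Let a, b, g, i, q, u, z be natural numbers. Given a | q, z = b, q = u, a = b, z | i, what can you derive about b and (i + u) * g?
b | (i + u) * g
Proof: z = b and z | i, hence b | i. Because q = u and a | q, a | u. a = b, so b | u. Since b | i, b | i + u. Then b | (i + u) * g.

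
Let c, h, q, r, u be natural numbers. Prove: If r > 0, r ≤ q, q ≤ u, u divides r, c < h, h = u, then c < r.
From u divides r and r > 0, u ≤ r. From r ≤ q and q ≤ u, r ≤ u. Because u ≤ r, u = r. h = u, so h = r. From c < h, c < r.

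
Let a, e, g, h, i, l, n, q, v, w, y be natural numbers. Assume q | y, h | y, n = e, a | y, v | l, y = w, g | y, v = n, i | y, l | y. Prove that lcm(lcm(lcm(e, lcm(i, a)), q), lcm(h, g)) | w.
Because v | l and l | y, v | y. Since v = n, n | y. n = e, so e | y. i | y and a | y, therefore lcm(i, a) | y. e | y, so lcm(e, lcm(i, a)) | y. Because q | y, lcm(lcm(e, lcm(i, a)), q) | y. h | y and g | y, so lcm(h, g) | y. Since lcm(lcm(e, lcm(i, a)), q) | y, lcm(lcm(lcm(e, lcm(i, a)), q), lcm(h, g)) | y. Since y = w, lcm(lcm(lcm(e, lcm(i, a)), q), lcm(h, g)) | w.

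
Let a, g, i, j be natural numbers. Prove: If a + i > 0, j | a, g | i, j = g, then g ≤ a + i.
Because j = g and j | a, g | a. Since g | i, g | a + i. From a + i > 0, g ≤ a + i.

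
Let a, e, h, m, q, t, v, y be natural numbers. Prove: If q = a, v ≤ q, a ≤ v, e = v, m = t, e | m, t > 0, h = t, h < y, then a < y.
q = a and v ≤ q, hence v ≤ a. Since a ≤ v, v = a. m = t and e | m, so e | t. e = v, so v | t. Since t > 0, v ≤ t. v = a, so a ≤ t. Since h = t and h < y, t < y. Since a ≤ t, a < y.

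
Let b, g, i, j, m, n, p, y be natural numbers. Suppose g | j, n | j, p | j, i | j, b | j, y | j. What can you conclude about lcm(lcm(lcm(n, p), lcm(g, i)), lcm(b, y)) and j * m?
lcm(lcm(lcm(n, p), lcm(g, i)), lcm(b, y)) | j * m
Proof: Since n | j and p | j, lcm(n, p) | j. g | j and i | j, so lcm(g, i) | j. lcm(n, p) | j, so lcm(lcm(n, p), lcm(g, i)) | j. b | j and y | j, thus lcm(b, y) | j. Since lcm(lcm(n, p), lcm(g, i)) | j, lcm(lcm(lcm(n, p), lcm(g, i)), lcm(b, y)) | j. Then lcm(lcm(lcm(n, p), lcm(g, i)), lcm(b, y)) | j * m.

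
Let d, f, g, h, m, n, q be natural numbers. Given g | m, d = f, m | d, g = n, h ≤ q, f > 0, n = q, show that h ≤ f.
Since g = n and g | m, n | m. m | d, so n | d. Since d = f, n | f. f > 0, so n ≤ f. Since n = q, q ≤ f. Since h ≤ q, h ≤ f.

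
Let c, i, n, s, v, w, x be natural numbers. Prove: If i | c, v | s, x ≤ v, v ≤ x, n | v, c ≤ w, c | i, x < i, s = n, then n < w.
x ≤ v and v ≤ x, hence x = v. Since s = n and v | s, v | n. Since n | v, v = n. Because x = v, x = n. Since c | i and i | c, c = i. c ≤ w, so i ≤ w. x < i, so x < w. Since x = n, n < w.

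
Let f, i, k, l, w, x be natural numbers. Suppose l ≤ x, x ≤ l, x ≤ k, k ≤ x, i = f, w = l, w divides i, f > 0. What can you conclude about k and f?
k ≤ f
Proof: Since l ≤ x and x ≤ l, l = x. Since x ≤ k and k ≤ x, x = k. Since l = x, l = k. From w = l and w divides i, l divides i. i = f, so l divides f. Since f > 0, l ≤ f. l = k, so k ≤ f.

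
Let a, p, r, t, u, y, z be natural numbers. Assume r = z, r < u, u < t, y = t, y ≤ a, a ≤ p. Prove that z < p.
r < u and u < t, thus r < t. From y ≤ a and a ≤ p, y ≤ p. y = t, so t ≤ p. Since r < t, r < p. Since r = z, z < p.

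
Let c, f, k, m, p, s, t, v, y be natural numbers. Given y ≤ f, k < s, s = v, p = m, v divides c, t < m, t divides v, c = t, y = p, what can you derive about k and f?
k < f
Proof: c = t and v divides c, hence v divides t. Because t divides v, v = t. s = v, so s = t. Since k < s, k < t. t < m, so k < m. From y = p and y ≤ f, p ≤ f. Because p = m, m ≤ f. Since k < m, k < f.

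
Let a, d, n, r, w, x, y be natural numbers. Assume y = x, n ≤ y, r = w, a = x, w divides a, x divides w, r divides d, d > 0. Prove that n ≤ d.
Because y = x and n ≤ y, n ≤ x. a = x and w divides a, thus w divides x. Since x divides w, w = x. r = w, so r = x. Since r divides d, x divides d. d > 0, so x ≤ d. n ≤ x, so n ≤ d.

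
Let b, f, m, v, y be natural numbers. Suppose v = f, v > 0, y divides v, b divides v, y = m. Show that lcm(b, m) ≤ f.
From y = m and y divides v, m divides v. Since b divides v, lcm(b, m) divides v. Since v > 0, lcm(b, m) ≤ v. v = f, so lcm(b, m) ≤ f.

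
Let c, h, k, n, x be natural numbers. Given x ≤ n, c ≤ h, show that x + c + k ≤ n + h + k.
Since c ≤ h, c + k ≤ h + k. Because x ≤ n, x + c + k ≤ n + h + k.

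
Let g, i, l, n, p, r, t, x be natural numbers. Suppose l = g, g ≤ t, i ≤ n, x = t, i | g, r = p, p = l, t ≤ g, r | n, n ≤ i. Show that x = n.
Since t ≤ g and g ≤ t, t = g. Since x = t, x = g. Because p = l and l = g, p = g. r = p and r | n, so p | n. p = g, so g | n. Since i ≤ n and n ≤ i, i = n. Since i | g, n | g. Since g | n, g = n. Since x = g, x = n.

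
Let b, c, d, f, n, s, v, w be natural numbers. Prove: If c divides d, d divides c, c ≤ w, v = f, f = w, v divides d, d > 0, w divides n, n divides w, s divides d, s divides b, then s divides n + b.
c divides d and d divides c, therefore c = d. c ≤ w, so d ≤ w. v = f and f = w, hence v = w. Since v divides d, w divides d. d > 0, so w ≤ d. d ≤ w, so d = w. w divides n and n divides w, so w = n. Since d = w, d = n. Since s divides d, s divides n. Since s divides b, s divides n + b.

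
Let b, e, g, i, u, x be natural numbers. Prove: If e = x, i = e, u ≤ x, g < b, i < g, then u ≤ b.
From i = e and e = x, i = x. i < g and g < b, hence i < b. Since i = x, x < b. u ≤ x, so u < b. Then u ≤ b.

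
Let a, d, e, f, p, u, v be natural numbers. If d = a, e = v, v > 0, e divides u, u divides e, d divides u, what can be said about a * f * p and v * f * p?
a * f * p ≤ v * f * p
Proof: u divides e and e divides u, therefore u = e. d divides u, so d divides e. e = v, so d divides v. From v > 0, d ≤ v. Since d = a, a ≤ v. By multiplying by a non-negative, a * f ≤ v * f. By multiplying by a non-negative, a * f * p ≤ v * f * p.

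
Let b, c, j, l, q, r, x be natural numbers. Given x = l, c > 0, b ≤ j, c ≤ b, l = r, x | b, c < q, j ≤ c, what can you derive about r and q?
r < q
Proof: Since b ≤ j and j ≤ c, b ≤ c. Since c ≤ b, b = c. x = l and x | b, therefore l | b. b = c, so l | c. c > 0, so l ≤ c. Since l = r, r ≤ c. Since c < q, r < q.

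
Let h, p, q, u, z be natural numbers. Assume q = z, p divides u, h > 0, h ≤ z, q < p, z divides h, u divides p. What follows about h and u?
h < u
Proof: z divides h and h > 0, thus z ≤ h. Because h ≤ z, z = h. p divides u and u divides p, therefore p = u. Because q = z and q < p, z < p. Since p = u, z < u. z = h, so h < u.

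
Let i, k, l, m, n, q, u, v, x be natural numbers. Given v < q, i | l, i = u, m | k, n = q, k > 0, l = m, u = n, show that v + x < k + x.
Because i = u and u = n, i = n. Since l = m and i | l, i | m. Because i = n, n | m. Since m | k, n | k. Since n = q, q | k. k > 0, so q ≤ k. Since v < q, v < k. Then v + x < k + x.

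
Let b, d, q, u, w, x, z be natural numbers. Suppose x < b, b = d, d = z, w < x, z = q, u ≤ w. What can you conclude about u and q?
u < q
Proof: u ≤ w and w < x, therefore u < x. b = d and d = z, thus b = z. Since z = q, b = q. x < b, so x < q. Because u < x, u < q.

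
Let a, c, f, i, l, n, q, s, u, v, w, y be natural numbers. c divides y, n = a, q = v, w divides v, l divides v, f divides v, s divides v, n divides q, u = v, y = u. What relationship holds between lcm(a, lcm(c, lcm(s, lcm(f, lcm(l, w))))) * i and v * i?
lcm(a, lcm(c, lcm(s, lcm(f, lcm(l, w))))) * i divides v * i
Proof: q = v and n divides q, hence n divides v. Since n = a, a divides v. y = u and u = v, so y = v. c divides y, so c divides v. Because l divides v and w divides v, lcm(l, w) divides v. f divides v, so lcm(f, lcm(l, w)) divides v. s divides v, so lcm(s, lcm(f, lcm(l, w))) divides v. From c divides v, lcm(c, lcm(s, lcm(f, lcm(l, w)))) divides v. Since a divides v, lcm(a, lcm(c, lcm(s, lcm(f, lcm(l, w))))) divides v. Then lcm(a, lcm(c, lcm(s, lcm(f, lcm(l, w))))) * i divides v * i.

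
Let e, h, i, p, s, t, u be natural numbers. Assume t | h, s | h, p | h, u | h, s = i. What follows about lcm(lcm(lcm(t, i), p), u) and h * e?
lcm(lcm(lcm(t, i), p), u) | h * e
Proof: s = i and s | h, therefore i | h. t | h, so lcm(t, i) | h. p | h, so lcm(lcm(t, i), p) | h. u | h, so lcm(lcm(lcm(t, i), p), u) | h. Then lcm(lcm(lcm(t, i), p), u) | h * e.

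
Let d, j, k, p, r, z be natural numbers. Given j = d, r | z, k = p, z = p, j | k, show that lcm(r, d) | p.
Since z = p and r | z, r | p. Because k = p and j | k, j | p. j = d, so d | p. r | p, so lcm(r, d) | p.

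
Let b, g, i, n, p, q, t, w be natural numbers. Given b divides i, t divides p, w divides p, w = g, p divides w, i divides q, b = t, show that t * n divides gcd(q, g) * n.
b = t and b divides i, so t divides i. i divides q, so t divides q. From p divides w and w divides p, p = w. Since t divides p, t divides w. w = g, so t divides g. Since t divides q, t divides gcd(q, g). Then t * n divides gcd(q, g) * n.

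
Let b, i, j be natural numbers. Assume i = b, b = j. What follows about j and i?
j = i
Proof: i = b and b = j, therefore i = j. Then j = i.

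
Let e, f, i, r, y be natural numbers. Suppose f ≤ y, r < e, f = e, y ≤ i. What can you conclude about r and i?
r < i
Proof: Since f = e and f ≤ y, e ≤ y. Since y ≤ i, e ≤ i. Because r < e, r < i.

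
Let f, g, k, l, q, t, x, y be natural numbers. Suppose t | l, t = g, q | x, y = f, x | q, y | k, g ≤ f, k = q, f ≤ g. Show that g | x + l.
Because f ≤ g and g ≤ f, f = g. Since y = f, y = g. q | x and x | q, hence q = x. Since k = q and y | k, y | q. q = x, so y | x. Since y = g, g | x. Since t = g and t | l, g | l. Since g | x, g | x + l.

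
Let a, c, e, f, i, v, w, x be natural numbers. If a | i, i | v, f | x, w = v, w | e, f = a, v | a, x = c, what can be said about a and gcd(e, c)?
a | gcd(e, c)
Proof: Because a | i and i | v, a | v. v | a, so v = a. w = v and w | e, thus v | e. v = a, so a | e. f = a and f | x, so a | x. x = c, so a | c. Because a | e, a | gcd(e, c).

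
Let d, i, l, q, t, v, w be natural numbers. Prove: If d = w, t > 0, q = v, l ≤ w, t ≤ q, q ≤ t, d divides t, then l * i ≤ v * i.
From t ≤ q and q ≤ t, t = q. Since q = v, t = v. From d divides t and t > 0, d ≤ t. d = w, so w ≤ t. Since l ≤ w, l ≤ t. Since t = v, l ≤ v. By multiplying by a non-negative, l * i ≤ v * i.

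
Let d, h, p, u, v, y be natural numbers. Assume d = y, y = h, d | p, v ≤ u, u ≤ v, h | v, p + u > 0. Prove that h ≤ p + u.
d = y and y = h, thus d = h. Since d | p, h | p. Since v ≤ u and u ≤ v, v = u. h | v, so h | u. From h | p, h | p + u. Since p + u > 0, h ≤ p + u.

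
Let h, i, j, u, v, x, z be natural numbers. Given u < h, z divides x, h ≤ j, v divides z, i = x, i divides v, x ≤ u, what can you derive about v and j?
v < j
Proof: i = x and i divides v, thus x divides v. Since v divides z and z divides x, v divides x. Because x divides v, x = v. Because u < h and h ≤ j, u < j. x ≤ u, so x < j. Because x = v, v < j.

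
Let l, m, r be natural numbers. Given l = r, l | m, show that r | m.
Because l = r and l | m, by substitution, r | m.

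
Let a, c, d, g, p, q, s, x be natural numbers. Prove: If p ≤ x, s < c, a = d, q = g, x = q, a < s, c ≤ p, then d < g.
Because a = d and a < s, d < s. Because s < c, d < c. x = q and q = g, thus x = g. Because c ≤ p and p ≤ x, c ≤ x. x = g, so c ≤ g. Since d < c, d < g.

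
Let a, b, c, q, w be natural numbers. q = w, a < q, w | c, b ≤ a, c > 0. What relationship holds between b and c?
b < c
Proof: Since b ≤ a and a < q, b < q. Since q = w, b < w. From w | c and c > 0, w ≤ c. b < w, so b < c.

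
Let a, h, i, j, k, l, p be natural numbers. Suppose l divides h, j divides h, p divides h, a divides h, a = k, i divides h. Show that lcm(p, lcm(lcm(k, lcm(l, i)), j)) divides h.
From a = k and a divides h, k divides h. l divides h and i divides h, thus lcm(l, i) divides h. k divides h, so lcm(k, lcm(l, i)) divides h. Because j divides h, lcm(lcm(k, lcm(l, i)), j) divides h. Because p divides h, lcm(p, lcm(lcm(k, lcm(l, i)), j)) divides h.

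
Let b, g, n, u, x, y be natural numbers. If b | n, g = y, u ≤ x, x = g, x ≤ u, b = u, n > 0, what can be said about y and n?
y ≤ n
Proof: From x = g and g = y, x = y. Because u ≤ x and x ≤ u, u = x. b = u and b | n, so u | n. Since u = x, x | n. n > 0, so x ≤ n. Since x = y, y ≤ n.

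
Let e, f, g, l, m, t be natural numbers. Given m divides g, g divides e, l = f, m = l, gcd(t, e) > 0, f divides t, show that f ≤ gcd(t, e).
m = l and l = f, therefore m = f. Because m divides g and g divides e, m divides e. m = f, so f divides e. Since f divides t, f divides gcd(t, e). Because gcd(t, e) > 0, f ≤ gcd(t, e).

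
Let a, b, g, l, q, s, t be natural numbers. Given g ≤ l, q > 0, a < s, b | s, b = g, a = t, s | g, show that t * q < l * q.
b = g and b | s, therefore g | s. From s | g, s = g. Because a = t and a < s, t < s. s = g, so t < g. Since g ≤ l, t < l. Since q > 0, t * q < l * q.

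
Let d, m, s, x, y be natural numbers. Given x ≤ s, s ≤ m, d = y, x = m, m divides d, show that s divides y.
x = m and x ≤ s, hence m ≤ s. Since s ≤ m, m = s. Since m divides d, s divides d. d = y, so s divides y.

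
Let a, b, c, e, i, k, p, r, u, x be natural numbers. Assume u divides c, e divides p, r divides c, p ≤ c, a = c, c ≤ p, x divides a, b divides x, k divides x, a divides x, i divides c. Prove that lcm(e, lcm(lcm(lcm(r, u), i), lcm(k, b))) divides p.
From c ≤ p and p ≤ c, c = p. r divides c and u divides c, hence lcm(r, u) divides c. Since i divides c, lcm(lcm(r, u), i) divides c. x divides a and a divides x, so x = a. a = c, so x = c. k divides x and b divides x, hence lcm(k, b) divides x. Because x = c, lcm(k, b) divides c. Since lcm(lcm(r, u), i) divides c, lcm(lcm(lcm(r, u), i), lcm(k, b)) divides c. Since c = p, lcm(lcm(lcm(r, u), i), lcm(k, b)) divides p. e divides p, so lcm(e, lcm(lcm(lcm(r, u), i), lcm(k, b))) divides p.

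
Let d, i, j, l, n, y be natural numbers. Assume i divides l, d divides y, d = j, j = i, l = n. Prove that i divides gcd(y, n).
Since d = j and d divides y, j divides y. j = i, so i divides y. Because l = n and i divides l, i divides n. i divides y, so i divides gcd(y, n).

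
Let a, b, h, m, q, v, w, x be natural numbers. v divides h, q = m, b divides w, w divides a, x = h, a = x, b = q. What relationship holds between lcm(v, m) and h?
lcm(v, m) divides h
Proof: b = q and b divides w, so q divides w. a = x and w divides a, therefore w divides x. Since q divides w, q divides x. From q = m, m divides x. x = h, so m divides h. v divides h, so lcm(v, m) divides h.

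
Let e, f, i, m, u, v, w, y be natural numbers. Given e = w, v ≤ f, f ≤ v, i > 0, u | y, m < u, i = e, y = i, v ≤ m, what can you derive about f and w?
f < w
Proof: Since v ≤ f and f ≤ v, v = f. From v ≤ m and m < u, v < u. i = e and e = w, thus i = w. From y = i and u | y, u | i. Since i > 0, u ≤ i. i = w, so u ≤ w. v < u, so v < w. v = f, so f < w.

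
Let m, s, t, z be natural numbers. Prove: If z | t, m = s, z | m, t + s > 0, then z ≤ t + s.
Since m = s and z | m, z | s. z | t, so z | t + s. t + s > 0, so z ≤ t + s.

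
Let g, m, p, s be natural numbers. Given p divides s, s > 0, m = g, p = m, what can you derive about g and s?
g ≤ s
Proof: From p = m and m = g, p = g. p divides s and s > 0, thus p ≤ s. p = g, so g ≤ s.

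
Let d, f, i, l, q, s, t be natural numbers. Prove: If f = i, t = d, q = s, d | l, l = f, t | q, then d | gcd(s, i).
q = s and t | q, so t | s. From t = d, d | s. From l = f and f = i, l = i. Since d | l, d | i. d | s, so d | gcd(s, i).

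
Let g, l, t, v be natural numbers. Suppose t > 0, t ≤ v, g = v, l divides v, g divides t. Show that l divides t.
g = v and g divides t, therefore v divides t. Since t > 0, v ≤ t. Since t ≤ v, v = t. Because l divides v, l divides t.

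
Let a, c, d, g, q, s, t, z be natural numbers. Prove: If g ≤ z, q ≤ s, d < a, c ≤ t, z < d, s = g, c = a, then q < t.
s = g and q ≤ s, hence q ≤ g. g ≤ z, so q ≤ z. From z < d and d < a, z < a. From c = a and c ≤ t, a ≤ t. z < a, so z < t. Since q ≤ z, q < t.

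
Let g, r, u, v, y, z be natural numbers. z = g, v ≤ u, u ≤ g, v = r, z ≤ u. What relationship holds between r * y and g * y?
r * y ≤ g * y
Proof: z = g and z ≤ u, so g ≤ u. Since u ≤ g, u = g. Since v ≤ u, v ≤ g. v = r, so r ≤ g. By multiplying by a non-negative, r * y ≤ g * y.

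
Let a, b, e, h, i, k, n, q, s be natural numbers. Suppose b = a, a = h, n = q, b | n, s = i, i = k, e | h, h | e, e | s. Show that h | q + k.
b = a and a = h, so b = h. n = q and b | n, so b | q. b = h, so h | q. From s = i and i = k, s = k. e | h and h | e, thus e = h. Because e | s, h | s. Since s = k, h | k. h | q, so h | q + k.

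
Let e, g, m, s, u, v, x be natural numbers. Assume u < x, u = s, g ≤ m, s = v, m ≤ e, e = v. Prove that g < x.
From g ≤ m and m ≤ e, g ≤ e. e = v, so g ≤ v. Because u = s and s = v, u = v. Since u < x, v < x. g ≤ v, so g < x.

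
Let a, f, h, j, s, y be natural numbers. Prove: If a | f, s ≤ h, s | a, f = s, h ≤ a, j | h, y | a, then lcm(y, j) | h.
f = s and a | f, therefore a | s. Because s | a, s = a. Since s ≤ h, a ≤ h. From h ≤ a, a = h. y | a, so y | h. j | h, so lcm(y, j) | h.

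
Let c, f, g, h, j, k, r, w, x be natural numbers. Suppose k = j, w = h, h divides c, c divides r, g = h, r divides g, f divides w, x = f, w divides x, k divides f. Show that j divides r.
h divides c and c divides r, so h divides r. g = h and r divides g, therefore r divides h. h divides r, so h = r. Since w = h, w = r. x = f and w divides x, therefore w divides f. f divides w, so f = w. Because k divides f, k divides w. Since w = r, k divides r. k = j, so j divides r.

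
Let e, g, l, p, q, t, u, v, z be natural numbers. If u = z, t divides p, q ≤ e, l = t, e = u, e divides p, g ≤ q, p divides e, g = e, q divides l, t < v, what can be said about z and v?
z < v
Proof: p divides e and e divides p, hence p = e. Since t divides p, t divides e. Since g = e and g ≤ q, e ≤ q. q ≤ e, so q = e. l = t and q divides l, thus q divides t. Since q = e, e divides t. Since t divides e, t = e. Since e = u, t = u. u = z, so t = z. t < v, so z < v.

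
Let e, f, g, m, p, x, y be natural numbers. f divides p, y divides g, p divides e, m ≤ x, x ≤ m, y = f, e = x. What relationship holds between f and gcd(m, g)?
f divides gcd(m, g)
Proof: x ≤ m and m ≤ x, hence x = m. e = x and p divides e, so p divides x. x = m, so p divides m. From f divides p, f divides m. From y = f and y divides g, f divides g. f divides m, so f divides gcd(m, g).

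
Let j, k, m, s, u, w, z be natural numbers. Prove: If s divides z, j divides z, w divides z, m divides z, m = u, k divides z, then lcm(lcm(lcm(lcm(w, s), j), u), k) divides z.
w divides z and s divides z, therefore lcm(w, s) divides z. Since j divides z, lcm(lcm(w, s), j) divides z. From m = u and m divides z, u divides z. Since lcm(lcm(w, s), j) divides z, lcm(lcm(lcm(w, s), j), u) divides z. Because k divides z, lcm(lcm(lcm(lcm(w, s), j), u), k) divides z.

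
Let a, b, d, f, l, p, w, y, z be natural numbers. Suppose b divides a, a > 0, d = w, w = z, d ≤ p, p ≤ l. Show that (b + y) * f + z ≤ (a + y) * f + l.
b divides a and a > 0, thus b ≤ a. Then b + y ≤ a + y. By multiplying by a non-negative, (b + y) * f ≤ (a + y) * f. d = w and w = z, hence d = z. Since d ≤ p and p ≤ l, d ≤ l. d = z, so z ≤ l. (b + y) * f ≤ (a + y) * f, so (b + y) * f + z ≤ (a + y) * f + l.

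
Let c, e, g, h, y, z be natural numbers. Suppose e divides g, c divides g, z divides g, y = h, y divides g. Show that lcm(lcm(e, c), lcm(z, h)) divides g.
e divides g and c divides g, so lcm(e, c) divides g. Because y = h and y divides g, h divides g. Since z divides g, lcm(z, h) divides g. Since lcm(e, c) divides g, lcm(lcm(e, c), lcm(z, h)) divides g.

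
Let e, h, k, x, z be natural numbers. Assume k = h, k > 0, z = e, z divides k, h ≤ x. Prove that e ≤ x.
z divides k and k > 0, hence z ≤ k. Since k = h, z ≤ h. Since h ≤ x, z ≤ x. z = e, so e ≤ x.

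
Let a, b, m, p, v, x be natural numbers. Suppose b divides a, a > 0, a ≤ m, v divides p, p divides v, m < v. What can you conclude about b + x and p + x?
b + x < p + x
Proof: From b divides a and a > 0, b ≤ a. a ≤ m, so b ≤ m. Because v divides p and p divides v, v = p. Since m < v, m < p. Since b ≤ m, b < p. Then b + x < p + x.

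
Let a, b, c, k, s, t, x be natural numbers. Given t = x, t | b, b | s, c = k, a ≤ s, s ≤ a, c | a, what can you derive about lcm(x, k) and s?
lcm(x, k) | s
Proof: t | b and b | s, therefore t | s. t = x, so x | s. a ≤ s and s ≤ a, therefore a = s. From c | a, c | s. Since c = k, k | s. Since x | s, lcm(x, k) | s.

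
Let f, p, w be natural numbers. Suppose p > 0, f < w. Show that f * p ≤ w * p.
From f < w and p > 0, f * p < w * p. Then f * p ≤ w * p.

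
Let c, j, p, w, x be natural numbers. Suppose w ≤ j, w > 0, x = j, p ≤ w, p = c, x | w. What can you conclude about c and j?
c ≤ j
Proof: From x = j and x | w, j | w. Since w > 0, j ≤ w. Since w ≤ j, w = j. p = c and p ≤ w, therefore c ≤ w. Since w = j, c ≤ j.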